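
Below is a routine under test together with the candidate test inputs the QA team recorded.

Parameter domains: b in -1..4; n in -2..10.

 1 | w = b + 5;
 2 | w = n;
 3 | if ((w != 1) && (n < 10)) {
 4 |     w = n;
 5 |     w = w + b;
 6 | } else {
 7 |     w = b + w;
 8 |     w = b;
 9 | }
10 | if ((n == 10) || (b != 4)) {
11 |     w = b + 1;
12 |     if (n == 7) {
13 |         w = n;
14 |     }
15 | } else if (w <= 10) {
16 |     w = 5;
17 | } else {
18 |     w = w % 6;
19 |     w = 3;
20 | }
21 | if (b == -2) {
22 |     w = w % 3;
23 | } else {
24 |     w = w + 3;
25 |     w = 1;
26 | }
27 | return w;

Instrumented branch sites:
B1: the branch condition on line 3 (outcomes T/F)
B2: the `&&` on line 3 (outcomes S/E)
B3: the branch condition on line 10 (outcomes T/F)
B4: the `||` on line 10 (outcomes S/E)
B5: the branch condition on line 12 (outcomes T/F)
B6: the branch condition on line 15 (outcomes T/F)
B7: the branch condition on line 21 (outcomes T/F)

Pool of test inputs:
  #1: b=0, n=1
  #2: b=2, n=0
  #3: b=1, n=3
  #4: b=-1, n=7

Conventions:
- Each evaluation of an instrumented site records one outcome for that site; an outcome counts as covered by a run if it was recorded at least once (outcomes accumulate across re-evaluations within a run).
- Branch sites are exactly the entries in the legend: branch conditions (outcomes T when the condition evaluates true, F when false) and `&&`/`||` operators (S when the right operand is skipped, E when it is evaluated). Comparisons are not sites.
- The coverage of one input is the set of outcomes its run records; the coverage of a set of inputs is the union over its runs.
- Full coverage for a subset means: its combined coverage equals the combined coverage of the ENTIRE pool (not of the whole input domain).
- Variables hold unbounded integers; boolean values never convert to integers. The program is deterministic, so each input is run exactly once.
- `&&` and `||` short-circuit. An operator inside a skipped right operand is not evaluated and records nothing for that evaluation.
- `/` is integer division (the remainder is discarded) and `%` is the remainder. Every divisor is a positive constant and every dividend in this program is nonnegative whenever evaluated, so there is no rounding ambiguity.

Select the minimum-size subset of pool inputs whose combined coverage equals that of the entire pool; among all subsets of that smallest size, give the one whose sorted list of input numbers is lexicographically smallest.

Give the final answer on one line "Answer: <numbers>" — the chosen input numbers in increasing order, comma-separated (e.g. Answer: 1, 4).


#1 (b=0, n=1) -> B2->S, B1->F, B4->E, B3->T, B5->F, B7->F; covered: B1=F, B2=S, B3=T, B4=E, B5=F, B7=F
#2 (b=2, n=0) -> B2->E, B1->T, B4->E, B3->T, B5->F, B7->F; covered: B1=T, B2=E, B3=T, B4=E, B5=F, B7=F
#3 (b=1, n=3) -> B2->E, B1->T, B4->E, B3->T, B5->F, B7->F; covered: B1=T, B2=E, B3=T, B4=E, B5=F, B7=F
#4 (b=-1, n=7) -> B2->E, B1->T, B4->E, B3->T, B5->T, B7->F; covered: B1=T, B2=E, B3=T, B4=E, B5=T, B7=F
together the pool reaches 9 outcomes: B1=T, B1=F, B2=S, B2=E, B3=T, B4=E, B5=T, B5=F, B7=F
every size-1 subset falls short of the 9 outcomes (best: 6/9)
at size 2, {1, 4} reaches all 9 outcomes; every lexicographically earlier size-2 subset fails
Answer: 1, 4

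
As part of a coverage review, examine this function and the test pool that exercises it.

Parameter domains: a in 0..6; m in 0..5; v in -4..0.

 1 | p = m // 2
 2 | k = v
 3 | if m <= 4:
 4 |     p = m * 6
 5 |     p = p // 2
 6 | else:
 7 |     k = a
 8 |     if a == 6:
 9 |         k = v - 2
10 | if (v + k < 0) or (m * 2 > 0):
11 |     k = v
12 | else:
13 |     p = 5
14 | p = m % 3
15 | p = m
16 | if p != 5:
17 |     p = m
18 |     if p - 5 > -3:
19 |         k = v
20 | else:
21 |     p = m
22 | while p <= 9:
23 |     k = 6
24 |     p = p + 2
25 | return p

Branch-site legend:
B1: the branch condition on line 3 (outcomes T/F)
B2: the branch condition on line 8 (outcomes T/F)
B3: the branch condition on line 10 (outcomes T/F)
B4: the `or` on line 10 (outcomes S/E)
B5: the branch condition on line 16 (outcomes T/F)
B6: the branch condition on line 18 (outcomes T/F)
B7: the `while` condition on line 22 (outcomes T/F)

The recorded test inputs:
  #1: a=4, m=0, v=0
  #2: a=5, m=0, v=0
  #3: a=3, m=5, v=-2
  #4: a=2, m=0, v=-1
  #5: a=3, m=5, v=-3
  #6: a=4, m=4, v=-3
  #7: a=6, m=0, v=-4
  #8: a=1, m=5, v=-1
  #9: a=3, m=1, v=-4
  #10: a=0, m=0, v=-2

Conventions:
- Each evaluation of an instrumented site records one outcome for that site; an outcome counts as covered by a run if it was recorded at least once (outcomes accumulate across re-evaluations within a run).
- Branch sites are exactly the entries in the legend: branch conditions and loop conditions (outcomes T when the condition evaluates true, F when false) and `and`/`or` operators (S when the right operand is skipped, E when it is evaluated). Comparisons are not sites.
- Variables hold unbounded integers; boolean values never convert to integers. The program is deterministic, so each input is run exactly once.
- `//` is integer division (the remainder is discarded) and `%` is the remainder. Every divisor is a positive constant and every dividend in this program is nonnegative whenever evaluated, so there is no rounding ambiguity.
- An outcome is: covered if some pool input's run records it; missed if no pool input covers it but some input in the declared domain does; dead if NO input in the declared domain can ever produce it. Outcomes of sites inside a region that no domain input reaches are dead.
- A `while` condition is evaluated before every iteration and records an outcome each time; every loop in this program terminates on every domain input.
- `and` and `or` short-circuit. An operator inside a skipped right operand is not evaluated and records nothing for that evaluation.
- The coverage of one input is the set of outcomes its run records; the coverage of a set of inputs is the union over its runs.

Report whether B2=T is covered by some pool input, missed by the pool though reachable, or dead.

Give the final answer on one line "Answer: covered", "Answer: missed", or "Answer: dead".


no pool input records B2=T
but domain input (a=6, m=5, v=-4) does record it -> reachable, so missed
Answer: missed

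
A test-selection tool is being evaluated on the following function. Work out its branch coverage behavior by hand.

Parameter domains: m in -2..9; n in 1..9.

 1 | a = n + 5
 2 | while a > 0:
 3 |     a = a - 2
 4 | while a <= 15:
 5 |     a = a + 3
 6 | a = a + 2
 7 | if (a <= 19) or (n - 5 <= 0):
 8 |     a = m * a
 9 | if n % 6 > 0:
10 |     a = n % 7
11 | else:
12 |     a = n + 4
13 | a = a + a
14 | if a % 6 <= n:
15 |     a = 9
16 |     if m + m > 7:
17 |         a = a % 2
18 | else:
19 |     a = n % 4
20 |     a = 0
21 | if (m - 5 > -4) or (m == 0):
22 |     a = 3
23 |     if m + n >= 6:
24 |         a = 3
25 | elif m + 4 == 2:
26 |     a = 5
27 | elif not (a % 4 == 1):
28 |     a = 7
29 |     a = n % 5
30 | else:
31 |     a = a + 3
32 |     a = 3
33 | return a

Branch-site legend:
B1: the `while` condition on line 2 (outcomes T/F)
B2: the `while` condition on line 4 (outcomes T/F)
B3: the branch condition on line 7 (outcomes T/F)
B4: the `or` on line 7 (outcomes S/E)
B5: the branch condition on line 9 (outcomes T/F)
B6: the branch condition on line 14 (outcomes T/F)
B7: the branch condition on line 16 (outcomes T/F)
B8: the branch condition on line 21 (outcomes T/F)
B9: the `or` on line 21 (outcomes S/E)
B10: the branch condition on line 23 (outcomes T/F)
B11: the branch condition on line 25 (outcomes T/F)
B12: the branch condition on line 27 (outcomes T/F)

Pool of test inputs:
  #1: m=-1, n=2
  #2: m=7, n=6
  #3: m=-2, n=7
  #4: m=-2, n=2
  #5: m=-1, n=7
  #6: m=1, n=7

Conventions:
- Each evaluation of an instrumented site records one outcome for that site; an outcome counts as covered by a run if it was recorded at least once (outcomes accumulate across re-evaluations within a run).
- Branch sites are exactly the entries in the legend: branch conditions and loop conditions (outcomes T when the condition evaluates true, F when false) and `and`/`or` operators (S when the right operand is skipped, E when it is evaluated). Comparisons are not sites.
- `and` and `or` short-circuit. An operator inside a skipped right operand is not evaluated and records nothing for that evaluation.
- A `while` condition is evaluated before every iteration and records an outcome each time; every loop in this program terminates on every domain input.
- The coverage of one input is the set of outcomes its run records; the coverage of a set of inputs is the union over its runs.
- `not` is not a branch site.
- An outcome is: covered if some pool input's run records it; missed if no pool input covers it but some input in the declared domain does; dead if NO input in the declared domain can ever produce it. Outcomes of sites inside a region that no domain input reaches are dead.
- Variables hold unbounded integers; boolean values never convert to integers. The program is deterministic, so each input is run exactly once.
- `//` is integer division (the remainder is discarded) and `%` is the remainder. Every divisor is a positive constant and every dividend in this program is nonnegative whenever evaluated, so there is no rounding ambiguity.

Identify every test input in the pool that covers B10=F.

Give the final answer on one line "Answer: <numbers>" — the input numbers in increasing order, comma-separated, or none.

input #1 (m=-1, n=2): does not record B10=F
input #2 (m=7, n=6): does not record B10=F
input #3 (m=-2, n=7): does not record B10=F
input #4 (m=-2, n=2): does not record B10=F
input #5 (m=-1, n=7): does not record B10=F
input #6 (m=1, n=7): does not record B10=F

Answer: none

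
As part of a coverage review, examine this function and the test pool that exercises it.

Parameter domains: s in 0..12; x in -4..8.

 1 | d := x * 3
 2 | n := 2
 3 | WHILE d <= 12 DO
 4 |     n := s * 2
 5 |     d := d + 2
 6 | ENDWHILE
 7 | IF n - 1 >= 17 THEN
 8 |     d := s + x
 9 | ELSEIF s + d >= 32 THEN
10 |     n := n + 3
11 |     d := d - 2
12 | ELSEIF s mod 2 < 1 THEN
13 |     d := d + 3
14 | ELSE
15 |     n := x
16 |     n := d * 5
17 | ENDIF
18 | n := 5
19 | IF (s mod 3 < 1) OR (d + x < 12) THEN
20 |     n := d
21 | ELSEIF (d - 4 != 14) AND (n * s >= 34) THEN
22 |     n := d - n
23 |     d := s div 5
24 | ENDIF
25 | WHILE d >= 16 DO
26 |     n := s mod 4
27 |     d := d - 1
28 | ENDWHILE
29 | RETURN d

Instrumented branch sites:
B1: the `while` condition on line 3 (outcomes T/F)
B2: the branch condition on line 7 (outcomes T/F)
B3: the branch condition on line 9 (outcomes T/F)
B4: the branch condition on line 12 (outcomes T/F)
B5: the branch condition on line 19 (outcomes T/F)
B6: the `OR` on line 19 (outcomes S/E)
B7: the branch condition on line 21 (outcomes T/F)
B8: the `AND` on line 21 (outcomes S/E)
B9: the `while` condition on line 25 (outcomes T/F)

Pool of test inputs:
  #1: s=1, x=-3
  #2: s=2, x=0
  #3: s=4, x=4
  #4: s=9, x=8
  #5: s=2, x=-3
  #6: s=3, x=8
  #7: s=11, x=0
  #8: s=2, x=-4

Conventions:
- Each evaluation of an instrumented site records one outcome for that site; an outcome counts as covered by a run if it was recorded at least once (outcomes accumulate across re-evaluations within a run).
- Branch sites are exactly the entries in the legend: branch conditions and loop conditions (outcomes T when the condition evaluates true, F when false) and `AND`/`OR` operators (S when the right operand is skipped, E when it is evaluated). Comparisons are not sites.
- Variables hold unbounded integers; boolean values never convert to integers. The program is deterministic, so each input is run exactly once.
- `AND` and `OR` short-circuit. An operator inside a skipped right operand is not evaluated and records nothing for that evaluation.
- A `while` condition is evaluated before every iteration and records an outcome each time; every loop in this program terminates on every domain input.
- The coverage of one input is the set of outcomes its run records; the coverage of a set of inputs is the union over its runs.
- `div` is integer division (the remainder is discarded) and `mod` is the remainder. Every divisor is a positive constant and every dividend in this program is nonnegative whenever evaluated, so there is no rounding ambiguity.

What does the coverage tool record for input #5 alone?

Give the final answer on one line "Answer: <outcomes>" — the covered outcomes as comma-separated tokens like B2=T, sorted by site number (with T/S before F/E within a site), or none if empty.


Running input #5 (s=2, x=-3), event by event:
  B1->T, B1->T, B1->T, B1->T, B1->T, B1->T, B1->T, B1->T, B1->T, B1->T
  B1->T, B1->F, B2->F, B3->F, B4->T, B6->E, B5->F, B8->E, B7->F, B9->T
  B9->F
distinct outcomes covered: B1=T, B1=F, B2=F, B3=F, B4=T, B5=F, B6=E, B7=F, B8=E, B9=T, B9=F
Answer: B1=T, B1=F, B2=F, B3=F, B4=T, B5=F, B6=E, B7=F, B8=E, B9=T, B9=F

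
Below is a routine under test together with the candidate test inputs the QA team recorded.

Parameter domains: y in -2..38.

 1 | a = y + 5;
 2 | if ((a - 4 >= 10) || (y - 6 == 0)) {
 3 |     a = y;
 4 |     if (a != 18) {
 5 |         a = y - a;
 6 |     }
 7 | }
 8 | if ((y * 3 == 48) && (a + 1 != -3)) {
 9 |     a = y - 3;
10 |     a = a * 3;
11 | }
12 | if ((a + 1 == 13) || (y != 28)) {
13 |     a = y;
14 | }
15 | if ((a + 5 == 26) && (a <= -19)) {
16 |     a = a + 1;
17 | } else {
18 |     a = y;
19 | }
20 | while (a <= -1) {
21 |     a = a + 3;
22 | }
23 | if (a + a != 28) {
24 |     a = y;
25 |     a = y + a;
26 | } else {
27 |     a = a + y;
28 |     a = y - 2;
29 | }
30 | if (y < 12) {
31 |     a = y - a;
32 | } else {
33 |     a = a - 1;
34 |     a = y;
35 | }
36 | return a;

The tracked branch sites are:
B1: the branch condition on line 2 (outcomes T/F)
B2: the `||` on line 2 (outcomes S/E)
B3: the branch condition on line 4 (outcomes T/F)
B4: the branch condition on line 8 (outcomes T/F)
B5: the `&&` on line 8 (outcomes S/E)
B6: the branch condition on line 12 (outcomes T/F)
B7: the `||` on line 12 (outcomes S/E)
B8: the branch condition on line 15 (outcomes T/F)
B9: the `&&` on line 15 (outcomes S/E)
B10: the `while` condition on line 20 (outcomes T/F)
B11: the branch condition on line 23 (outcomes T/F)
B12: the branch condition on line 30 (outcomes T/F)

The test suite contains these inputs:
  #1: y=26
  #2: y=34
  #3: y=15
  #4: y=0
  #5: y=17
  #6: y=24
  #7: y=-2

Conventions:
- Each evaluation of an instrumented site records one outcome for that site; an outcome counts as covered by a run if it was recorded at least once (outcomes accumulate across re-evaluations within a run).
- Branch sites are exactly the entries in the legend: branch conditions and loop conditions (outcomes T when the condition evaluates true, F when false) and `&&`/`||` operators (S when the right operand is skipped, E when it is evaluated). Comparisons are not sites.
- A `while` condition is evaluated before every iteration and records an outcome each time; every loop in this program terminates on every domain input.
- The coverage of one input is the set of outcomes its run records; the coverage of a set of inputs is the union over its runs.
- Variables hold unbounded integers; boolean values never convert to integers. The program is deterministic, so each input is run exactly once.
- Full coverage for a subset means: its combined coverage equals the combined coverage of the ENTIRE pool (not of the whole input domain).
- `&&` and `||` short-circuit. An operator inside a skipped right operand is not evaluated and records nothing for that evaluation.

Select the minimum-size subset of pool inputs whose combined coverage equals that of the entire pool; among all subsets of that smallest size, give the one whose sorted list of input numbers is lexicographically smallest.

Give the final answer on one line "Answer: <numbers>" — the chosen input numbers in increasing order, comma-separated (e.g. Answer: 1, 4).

run #1 (y=26) runs B2->S, B1->T, B3->T, B5->S, B4->F, B7->E, B6->T, B9->S, B8->F, B10->F, B11->T, B12->F; records B1=T, B2=S, B3=T, B4=F, B5=S, B6=T, B7=E, B8=F, B9=S, B10=F, B11=T, B12=F
run #2 (y=34) runs B2->S, B1->T, B3->T, B5->S, B4->F, B7->E, B6->T, B9->S, B8->F, B10->F, B11->T, B12->F; records B1=T, B2=S, B3=T, B4=F, B5=S, B6=T, B7=E, B8=F, B9=S, B10=F, B11=T, B12=F
run #3 (y=15) runs B2->S, B1->T, B3->T, B5->S, B4->F, B7->E, B6->T, B9->S, B8->F, B10->F, B11->T, B12->F; records B1=T, B2=S, B3=T, B4=F, B5=S, B6=T, B7=E, B8=F, B9=S, B10=F, B11=T, B12=F
run #4 (y=0) runs B2->E, B1->F, B5->S, B4->F, B7->E, B6->T, B9->S, B8->F, B10->F, B11->T, B12->T; records B1=F, B2=E, B4=F, B5=S, B6=T, B7=E, B8=F, B9=S, B10=F, B11=T, B12=T
run #5 (y=17) runs B2->S, B1->T, B3->T, B5->S, B4->F, B7->E, B6->T, B9->S, B8->F, B10->F, B11->T, B12->F; records B1=T, B2=S, B3=T, B4=F, B5=S, B6=T, B7=E, B8=F, B9=S, B10=F, B11=T, B12=F
run #6 (y=24) runs B2->S, B1->T, B3->T, B5->S, B4->F, B7->E, B6->T, B9->S, B8->F, B10->F, B11->T, B12->F; records B1=T, B2=S, B3=T, B4=F, B5=S, B6=T, B7=E, B8=F, B9=S, B10=F, B11=T, B12=F
run #7 (y=-2) runs B2->E, B1->F, B5->S, B4->F, B7->E, B6->T, B9->S, B8->F, B10->T, B10->F, B11->T, B12->T; records B1=F, B2=E, B4=F, B5=S, B6=T, B7=E, B8=F, B9=S, B10=T, B10=F, B11=T, B12=T
pool-wide coverage (16 outcomes): B1=T, B1=F, B2=S, B2=E, B3=T, B4=F, B5=S, B6=T, B7=E, B8=F, B9=S, B10=T, B10=F, B11=T, B12=T, B12=F
no size-1 subset reaches all 16 outcomes (best union: 12/16)
the canonical winner is {1, 7}: size 2, full 16-outcome coverage, earliest index list among size-2 covers

Answer: 1, 7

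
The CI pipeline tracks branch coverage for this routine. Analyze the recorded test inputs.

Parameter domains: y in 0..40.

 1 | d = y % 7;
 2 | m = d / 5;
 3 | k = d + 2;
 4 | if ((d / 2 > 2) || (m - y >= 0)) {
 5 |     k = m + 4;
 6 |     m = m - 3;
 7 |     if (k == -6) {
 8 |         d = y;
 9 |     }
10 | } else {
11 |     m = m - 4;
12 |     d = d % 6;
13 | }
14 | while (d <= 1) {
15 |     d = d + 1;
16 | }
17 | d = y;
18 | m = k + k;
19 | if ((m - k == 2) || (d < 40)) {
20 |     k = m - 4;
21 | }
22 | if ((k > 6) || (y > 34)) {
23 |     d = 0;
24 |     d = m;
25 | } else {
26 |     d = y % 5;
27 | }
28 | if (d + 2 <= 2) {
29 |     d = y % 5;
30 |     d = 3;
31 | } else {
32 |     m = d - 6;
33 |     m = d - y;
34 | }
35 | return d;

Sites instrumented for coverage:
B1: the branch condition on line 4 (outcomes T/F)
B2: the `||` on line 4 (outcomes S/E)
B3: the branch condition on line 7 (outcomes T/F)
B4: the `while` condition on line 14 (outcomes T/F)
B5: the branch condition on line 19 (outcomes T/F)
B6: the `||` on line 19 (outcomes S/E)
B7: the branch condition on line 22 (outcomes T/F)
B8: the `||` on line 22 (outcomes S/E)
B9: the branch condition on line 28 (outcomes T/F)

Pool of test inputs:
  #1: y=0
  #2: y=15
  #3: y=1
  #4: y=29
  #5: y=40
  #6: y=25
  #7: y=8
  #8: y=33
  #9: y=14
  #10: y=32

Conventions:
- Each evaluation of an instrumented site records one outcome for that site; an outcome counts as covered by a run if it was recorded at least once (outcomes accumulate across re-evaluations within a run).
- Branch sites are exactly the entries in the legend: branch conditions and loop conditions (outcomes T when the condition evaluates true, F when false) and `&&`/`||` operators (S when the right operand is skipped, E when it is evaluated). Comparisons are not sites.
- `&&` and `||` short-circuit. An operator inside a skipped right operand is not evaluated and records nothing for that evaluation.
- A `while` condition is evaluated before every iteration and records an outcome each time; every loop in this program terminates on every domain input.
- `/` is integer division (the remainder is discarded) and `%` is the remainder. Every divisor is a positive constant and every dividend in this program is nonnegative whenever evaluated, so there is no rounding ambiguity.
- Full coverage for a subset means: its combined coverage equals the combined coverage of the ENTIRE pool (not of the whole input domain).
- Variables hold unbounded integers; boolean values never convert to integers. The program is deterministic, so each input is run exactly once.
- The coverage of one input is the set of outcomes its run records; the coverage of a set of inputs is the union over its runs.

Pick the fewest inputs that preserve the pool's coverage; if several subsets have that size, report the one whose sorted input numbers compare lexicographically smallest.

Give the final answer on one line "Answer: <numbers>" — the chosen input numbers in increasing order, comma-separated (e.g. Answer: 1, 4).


#1 (y=0) -> B2->E, B1->T, B3->F, B4->T, B4->T, B4->F, B6->E, B5->T, B8->E, B7->F, B9->T; covered: B1=T, B2=E, B3=F, B4=T, B4=F, B5=T, B6=E, B7=F, B8=E, B9=T
#2 (y=15) -> B2->E, B1->F, B4->T, B4->F, B6->E, B5->T, B8->E, B7->F, B9->T; covered: B1=F, B2=E, B4=T, B4=F, B5=T, B6=E, B7=F, B8=E, B9=T
#3 (y=1) -> B2->E, B1->F, B4->T, B4->F, B6->E, B5->T, B8->E, B7->F, B9->F; covered: B1=F, B2=E, B4=T, B4=F, B5=T, B6=E, B7=F, B8=E, B9=F
#4 (y=29) -> B2->E, B1->F, B4->T, B4->F, B6->E, B5->T, B8->E, B7->F, B9->F; covered: B1=F, B2=E, B4=T, B4=F, B5=T, B6=E, B7=F, B8=E, B9=F
#5 (y=40) -> B2->E, B1->F, B4->F, B6->E, B5->F, B8->S, B7->T, B9->F; covered: B1=F, B2=E, B4=F, B5=F, B6=E, B7=T, B8=S, B9=F
#6 (y=25) -> B2->E, B1->F, B4->F, B6->E, B5->T, B8->S, B7->T, B9->F; covered: B1=F, B2=E, B4=F, B5=T, B6=E, B7=T, B8=S, B9=F
#7 (y=8) -> B2->E, B1->F, B4->T, B4->F, B6->E, B5->T, B8->E, B7->F, B9->F; covered: B1=F, B2=E, B4=T, B4=F, B5=T, B6=E, B7=F, B8=E, B9=F
#8 (y=33) -> B2->E, B1->F, B4->F, B6->E, B5->T, B8->S, B7->T, B9->F; covered: B1=F, B2=E, B4=F, B5=T, B6=E, B7=T, B8=S, B9=F
#9 (y=14) -> B2->E, B1->F, B4->T, B4->T, B4->F, B6->S, B5->T, B8->E, B7->F, B9->F; covered: B1=F, B2=E, B4=T, B4=F, B5=T, B6=S, B7=F, B8=E, B9=F
#10 (y=32) -> B2->E, B1->F, B4->F, B6->E, B5->T, B8->S, B7->T, B9->F; covered: B1=F, B2=E, B4=F, B5=T, B6=E, B7=T, B8=S, B9=F
the full pool covers 16 outcomes: B1=T, B1=F, B2=E, B3=F, B4=T, B4=F, B5=T, B5=F, B6=S, B6=E, B7=T, B7=F, B8=S, B8=E, B9=T, B9=F
checked all size-1 subsets: none covers 16 outcomes (max 10/16)
checked all size-2 subsets: none covers 16 outcomes (max 15/16)
at size 3, {1, 5, 9} reaches all 16 outcomes; every lexicographically earlier size-3 subset fails
Answer: 1, 5, 9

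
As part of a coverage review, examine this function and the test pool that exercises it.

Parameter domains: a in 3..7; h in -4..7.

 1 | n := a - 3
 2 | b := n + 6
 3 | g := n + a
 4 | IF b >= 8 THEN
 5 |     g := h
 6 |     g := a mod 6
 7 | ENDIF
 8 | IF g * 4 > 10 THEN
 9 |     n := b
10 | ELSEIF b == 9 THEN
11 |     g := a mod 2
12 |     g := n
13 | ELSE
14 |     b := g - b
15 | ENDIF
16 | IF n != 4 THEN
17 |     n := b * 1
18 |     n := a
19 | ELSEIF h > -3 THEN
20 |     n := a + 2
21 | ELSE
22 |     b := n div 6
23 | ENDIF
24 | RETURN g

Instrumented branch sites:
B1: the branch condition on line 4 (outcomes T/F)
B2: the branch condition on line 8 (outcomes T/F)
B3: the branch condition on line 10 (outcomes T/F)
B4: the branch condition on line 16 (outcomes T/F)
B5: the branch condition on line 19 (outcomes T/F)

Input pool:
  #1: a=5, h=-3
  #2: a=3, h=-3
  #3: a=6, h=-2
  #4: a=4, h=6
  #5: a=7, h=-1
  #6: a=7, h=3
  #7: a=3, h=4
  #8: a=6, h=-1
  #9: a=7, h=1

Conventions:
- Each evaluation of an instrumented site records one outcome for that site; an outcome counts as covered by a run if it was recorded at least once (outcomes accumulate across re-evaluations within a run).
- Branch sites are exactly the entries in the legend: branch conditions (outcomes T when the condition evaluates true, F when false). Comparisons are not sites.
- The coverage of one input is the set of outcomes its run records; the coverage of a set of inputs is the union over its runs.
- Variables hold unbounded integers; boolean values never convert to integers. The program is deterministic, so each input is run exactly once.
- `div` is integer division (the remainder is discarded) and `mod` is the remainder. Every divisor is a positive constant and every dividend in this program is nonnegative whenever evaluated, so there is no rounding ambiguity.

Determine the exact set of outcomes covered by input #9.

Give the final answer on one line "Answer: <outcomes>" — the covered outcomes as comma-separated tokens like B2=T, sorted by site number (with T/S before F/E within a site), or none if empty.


Event log for input #9 (a=7, h=1):
  B1->T, B2->F, B3->F, B4->F, B5->T
deduplicating events, the covered set is: B1=T, B2=F, B3=F, B4=F, B5=T
Answer: B1=T, B2=F, B3=F, B4=F, B5=T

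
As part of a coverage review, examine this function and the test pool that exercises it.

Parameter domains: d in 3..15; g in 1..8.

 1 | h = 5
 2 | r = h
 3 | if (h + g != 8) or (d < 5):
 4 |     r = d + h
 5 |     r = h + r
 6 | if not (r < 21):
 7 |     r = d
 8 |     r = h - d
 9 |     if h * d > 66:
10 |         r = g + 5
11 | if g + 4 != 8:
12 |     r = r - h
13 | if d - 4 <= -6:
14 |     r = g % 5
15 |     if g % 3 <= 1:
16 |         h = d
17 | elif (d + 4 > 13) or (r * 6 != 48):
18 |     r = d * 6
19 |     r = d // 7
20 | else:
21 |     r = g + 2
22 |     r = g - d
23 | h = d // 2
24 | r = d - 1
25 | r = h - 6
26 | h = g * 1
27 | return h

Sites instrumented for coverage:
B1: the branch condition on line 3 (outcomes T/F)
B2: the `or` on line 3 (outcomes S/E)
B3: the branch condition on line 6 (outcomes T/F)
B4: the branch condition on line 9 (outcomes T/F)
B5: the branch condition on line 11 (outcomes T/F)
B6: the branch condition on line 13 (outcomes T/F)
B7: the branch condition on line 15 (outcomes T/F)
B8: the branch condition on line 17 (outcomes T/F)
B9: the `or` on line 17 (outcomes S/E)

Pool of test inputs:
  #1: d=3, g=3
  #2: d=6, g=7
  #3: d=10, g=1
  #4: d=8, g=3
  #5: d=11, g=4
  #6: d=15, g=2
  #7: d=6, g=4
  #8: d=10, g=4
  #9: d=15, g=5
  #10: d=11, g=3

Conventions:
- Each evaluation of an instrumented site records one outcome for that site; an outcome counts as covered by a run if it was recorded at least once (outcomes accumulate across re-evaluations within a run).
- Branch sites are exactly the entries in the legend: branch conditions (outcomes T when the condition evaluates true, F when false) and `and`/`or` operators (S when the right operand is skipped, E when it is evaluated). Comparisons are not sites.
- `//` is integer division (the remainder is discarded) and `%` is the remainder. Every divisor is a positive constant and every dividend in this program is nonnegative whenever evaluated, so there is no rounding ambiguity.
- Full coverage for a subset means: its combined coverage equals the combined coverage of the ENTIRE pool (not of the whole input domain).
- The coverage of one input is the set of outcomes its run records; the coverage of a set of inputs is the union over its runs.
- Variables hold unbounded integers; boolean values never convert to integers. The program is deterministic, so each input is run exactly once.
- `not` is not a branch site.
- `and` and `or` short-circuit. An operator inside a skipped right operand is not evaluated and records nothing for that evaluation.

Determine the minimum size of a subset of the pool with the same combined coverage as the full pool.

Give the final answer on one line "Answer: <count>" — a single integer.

run #1 (d=3, g=3) runs B2->E, B1->T, B3->F, B5->T, B6->F, B9->E, B8->F; records B1=T, B2=E, B3=F, B5=T, B6=F, B8=F, B9=E
run #2 (d=6, g=7) runs B2->S, B1->T, B3->F, B5->T, B6->F, B9->E, B8->T; records B1=T, B2=S, B3=F, B5=T, B6=F, B8=T, B9=E
run #3 (d=10, g=1) runs B2->S, B1->T, B3->F, B5->T, B6->F, B9->S, B8->T; records B1=T, B2=S, B3=F, B5=T, B6=F, B8=T, B9=S
run #4 (d=8, g=3) runs B2->E, B1->F, B3->F, B5->T, B6->F, B9->E, B8->T; records B1=F, B2=E, B3=F, B5=T, B6=F, B8=T, B9=E
run #5 (d=11, g=4) runs B2->S, B1->T, B3->T, B4->F, B5->F, B6->F, B9->S, B8->T; records B1=T, B2=S, B3=T, B4=F, B5=F, B6=F, B8=T, B9=S
run #6 (d=15, g=2) runs B2->S, B1->T, B3->T, B4->T, B5->T, B6->F, B9->S, B8->T; records B1=T, B2=S, B3=T, B4=T, B5=T, B6=F, B8=T, B9=S
run #7 (d=6, g=4) runs B2->S, B1->T, B3->F, B5->F, B6->F, B9->E, B8->T; records B1=T, B2=S, B3=F, B5=F, B6=F, B8=T, B9=E
run #8 (d=10, g=4) runs B2->S, B1->T, B3->F, B5->F, B6->F, B9->S, B8->T; records B1=T, B2=S, B3=F, B5=F, B6=F, B8=T, B9=S
run #9 (d=15, g=5) runs B2->S, B1->T, B3->T, B4->T, B5->T, B6->F, B9->S, B8->T; records B1=T, B2=S, B3=T, B4=T, B5=T, B6=F, B8=T, B9=S
run #10 (d=11, g=3) runs B2->E, B1->F, B3->F, B5->T, B6->F, B9->S, B8->T; records B1=F, B2=E, B3=F, B5=T, B6=F, B8=T, B9=S
union over all inputs: B1=T, B1=F, B2=S, B2=E, B3=T, B3=F, B4=T, B4=F, B5=T, B5=F, B6=F, B8=T, B8=F, B9=S, B9=E (15 outcomes)
checked all size-1 subsets: none covers 15 outcomes (max 8/15)
checked all size-2 subsets: none covers 15 outcomes (max 13/15)
checked all size-3 subsets: none covers 15 outcomes (max 14/15)
size 4: inputs {1, 4, 5, 6} cover all 15 outcomes, and no lexicographically smaller subset of this size does

Answer: 4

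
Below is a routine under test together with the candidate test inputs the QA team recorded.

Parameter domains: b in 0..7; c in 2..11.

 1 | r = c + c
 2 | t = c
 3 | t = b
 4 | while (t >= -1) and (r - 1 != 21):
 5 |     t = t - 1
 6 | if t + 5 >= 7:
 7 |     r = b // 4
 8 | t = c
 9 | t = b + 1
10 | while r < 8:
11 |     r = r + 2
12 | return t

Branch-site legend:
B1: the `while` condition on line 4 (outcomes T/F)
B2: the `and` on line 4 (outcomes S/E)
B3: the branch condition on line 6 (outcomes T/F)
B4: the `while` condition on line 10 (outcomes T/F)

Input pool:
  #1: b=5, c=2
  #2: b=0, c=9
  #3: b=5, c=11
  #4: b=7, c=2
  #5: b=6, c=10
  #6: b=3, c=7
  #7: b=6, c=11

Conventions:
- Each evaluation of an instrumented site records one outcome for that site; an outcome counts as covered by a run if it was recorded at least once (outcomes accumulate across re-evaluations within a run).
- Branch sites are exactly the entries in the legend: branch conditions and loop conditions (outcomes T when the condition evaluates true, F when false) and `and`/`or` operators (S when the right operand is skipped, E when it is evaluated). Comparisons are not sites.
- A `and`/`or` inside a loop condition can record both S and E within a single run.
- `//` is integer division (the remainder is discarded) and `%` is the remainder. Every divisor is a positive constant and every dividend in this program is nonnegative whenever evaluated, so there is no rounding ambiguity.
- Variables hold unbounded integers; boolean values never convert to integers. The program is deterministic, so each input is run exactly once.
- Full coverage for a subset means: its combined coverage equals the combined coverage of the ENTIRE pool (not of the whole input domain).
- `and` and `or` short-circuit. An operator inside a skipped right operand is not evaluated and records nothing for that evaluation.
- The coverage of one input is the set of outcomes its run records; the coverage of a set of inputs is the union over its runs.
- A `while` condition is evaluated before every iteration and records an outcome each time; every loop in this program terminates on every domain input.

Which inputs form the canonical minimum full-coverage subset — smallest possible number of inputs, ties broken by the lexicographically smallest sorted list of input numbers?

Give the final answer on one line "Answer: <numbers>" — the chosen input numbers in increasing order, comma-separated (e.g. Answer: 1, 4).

#1 (b=5, c=2) -> covered: B1=T, B1=F, B2=S, B2=E, B3=F, B4=T, B4=F
#2 (b=0, c=9) -> covered: B1=T, B1=F, B2=S, B2=E, B3=F, B4=F
#3 (b=5, c=11) -> covered: B1=F, B2=E, B3=T, B4=T, B4=F
#4 (b=7, c=2) -> covered: B1=T, B1=F, B2=S, B2=E, B3=F, B4=T, B4=F
#5 (b=6, c=10) -> covered: B1=T, B1=F, B2=S, B2=E, B3=F, B4=F
#6 (b=3, c=7) -> covered: B1=T, B1=F, B2=S, B2=E, B3=F, B4=F
#7 (b=6, c=11) -> covered: B1=F, B2=E, B3=T, B4=T, B4=F
union over all inputs: B1=T, B1=F, B2=S, B2=E, B3=T, B3=F, B4=T, B4=F (8 outcomes)
size 1 is not enough: best union over all size-1 subsets is 7/8
size 2: inputs {1, 3} cover all 8 outcomes, and no lexicographically smaller subset of this size does

Answer: 1, 3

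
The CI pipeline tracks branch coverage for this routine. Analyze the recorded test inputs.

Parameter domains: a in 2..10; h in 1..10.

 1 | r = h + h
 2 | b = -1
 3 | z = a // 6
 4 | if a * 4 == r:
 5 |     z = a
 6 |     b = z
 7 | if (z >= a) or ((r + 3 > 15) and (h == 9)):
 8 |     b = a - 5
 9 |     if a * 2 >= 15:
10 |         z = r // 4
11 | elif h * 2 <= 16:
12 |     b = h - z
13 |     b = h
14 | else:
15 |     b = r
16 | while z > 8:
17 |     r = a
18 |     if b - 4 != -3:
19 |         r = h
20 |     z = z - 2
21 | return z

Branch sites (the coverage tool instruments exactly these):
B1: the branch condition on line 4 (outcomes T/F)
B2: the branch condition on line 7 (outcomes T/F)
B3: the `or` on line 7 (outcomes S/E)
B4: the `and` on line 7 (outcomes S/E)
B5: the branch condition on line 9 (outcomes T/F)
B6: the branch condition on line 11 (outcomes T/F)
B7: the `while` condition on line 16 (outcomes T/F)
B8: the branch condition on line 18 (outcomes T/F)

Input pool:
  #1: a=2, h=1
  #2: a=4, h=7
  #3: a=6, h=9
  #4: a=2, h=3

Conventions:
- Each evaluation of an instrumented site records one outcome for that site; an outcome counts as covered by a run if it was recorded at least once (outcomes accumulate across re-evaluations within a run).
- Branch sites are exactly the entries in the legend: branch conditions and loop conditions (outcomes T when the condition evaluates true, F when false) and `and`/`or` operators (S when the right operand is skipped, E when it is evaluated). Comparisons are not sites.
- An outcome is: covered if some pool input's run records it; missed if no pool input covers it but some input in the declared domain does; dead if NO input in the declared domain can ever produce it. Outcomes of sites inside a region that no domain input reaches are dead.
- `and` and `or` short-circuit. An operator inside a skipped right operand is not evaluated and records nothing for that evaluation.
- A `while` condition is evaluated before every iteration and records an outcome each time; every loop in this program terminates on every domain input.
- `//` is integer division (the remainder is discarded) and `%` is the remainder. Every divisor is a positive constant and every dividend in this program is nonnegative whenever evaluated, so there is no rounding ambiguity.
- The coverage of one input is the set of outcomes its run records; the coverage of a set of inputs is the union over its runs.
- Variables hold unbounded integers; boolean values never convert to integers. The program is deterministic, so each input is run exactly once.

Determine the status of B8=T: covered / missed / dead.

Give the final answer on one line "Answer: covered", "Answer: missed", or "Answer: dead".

no pool input records B8=T
checking all 90 inputs in the declared domain: B8=T is never recorded -> dead

Answer: dead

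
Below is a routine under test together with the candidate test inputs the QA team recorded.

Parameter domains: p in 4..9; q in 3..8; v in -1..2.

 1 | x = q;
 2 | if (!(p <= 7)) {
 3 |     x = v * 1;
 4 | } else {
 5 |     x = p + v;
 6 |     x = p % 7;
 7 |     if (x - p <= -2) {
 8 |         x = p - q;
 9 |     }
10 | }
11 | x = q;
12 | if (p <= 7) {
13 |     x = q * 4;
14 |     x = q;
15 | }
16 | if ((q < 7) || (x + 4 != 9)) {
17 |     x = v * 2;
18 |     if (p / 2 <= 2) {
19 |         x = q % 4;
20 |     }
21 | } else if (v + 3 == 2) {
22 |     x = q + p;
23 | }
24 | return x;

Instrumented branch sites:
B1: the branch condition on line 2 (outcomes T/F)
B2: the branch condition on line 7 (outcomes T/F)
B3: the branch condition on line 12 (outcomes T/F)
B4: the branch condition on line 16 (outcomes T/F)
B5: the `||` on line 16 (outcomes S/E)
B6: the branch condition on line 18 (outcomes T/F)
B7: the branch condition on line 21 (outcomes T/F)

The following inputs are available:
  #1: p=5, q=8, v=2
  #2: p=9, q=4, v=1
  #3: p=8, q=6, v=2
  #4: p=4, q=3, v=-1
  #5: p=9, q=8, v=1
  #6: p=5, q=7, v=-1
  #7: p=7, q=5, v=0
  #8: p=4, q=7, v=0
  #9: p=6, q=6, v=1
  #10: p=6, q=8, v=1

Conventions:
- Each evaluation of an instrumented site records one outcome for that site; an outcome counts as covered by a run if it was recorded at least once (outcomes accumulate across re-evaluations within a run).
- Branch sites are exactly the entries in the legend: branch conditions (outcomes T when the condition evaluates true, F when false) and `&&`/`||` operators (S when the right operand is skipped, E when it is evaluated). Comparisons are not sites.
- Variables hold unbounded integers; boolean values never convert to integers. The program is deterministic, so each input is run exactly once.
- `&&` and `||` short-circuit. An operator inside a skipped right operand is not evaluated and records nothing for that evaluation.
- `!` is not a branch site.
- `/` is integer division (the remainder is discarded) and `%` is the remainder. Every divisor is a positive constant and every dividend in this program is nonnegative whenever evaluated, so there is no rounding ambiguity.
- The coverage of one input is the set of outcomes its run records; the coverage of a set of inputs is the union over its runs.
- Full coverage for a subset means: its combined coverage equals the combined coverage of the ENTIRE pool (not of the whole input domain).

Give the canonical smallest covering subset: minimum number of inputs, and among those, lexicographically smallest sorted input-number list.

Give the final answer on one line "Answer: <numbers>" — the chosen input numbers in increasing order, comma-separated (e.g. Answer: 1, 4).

run #1 (p=5, q=8, v=2) runs B1->F, B2->F, B3->T, B5->E, B4->T, B6->T; records B1=F, B2=F, B3=T, B4=T, B5=E, B6=T
run #2 (p=9, q=4, v=1) runs B1->T, B3->F, B5->S, B4->T, B6->F; records B1=T, B3=F, B4=T, B5=S, B6=F
run #3 (p=8, q=6, v=2) runs B1->T, B3->F, B5->S, B4->T, B6->F; records B1=T, B3=F, B4=T, B5=S, B6=F
run #4 (p=4, q=3, v=-1) runs B1->F, B2->F, B3->T, B5->S, B4->T, B6->T; records B1=F, B2=F, B3=T, B4=T, B5=S, B6=T
run #5 (p=9, q=8, v=1) runs B1->T, B3->F, B5->E, B4->T, B6->F; records B1=T, B3=F, B4=T, B5=E, B6=F
run #6 (p=5, q=7, v=-1) runs B1->F, B2->F, B3->T, B5->E, B4->T, B6->T; records B1=F, B2=F, B3=T, B4=T, B5=E, B6=T
run #7 (p=7, q=5, v=0) runs B1->F, B2->T, B3->T, B5->S, B4->T, B6->F; records B1=F, B2=T, B3=T, B4=T, B5=S, B6=F
run #8 (p=4, q=7, v=0) runs B1->F, B2->F, B3->T, B5->E, B4->T, B6->T; records B1=F, B2=F, B3=T, B4=T, B5=E, B6=T
run #9 (p=6, q=6, v=1) runs B1->F, B2->F, B3->T, B5->S, B4->T, B6->F; records B1=F, B2=F, B3=T, B4=T, B5=S, B6=F
run #10 (p=6, q=8, v=1) runs B1->F, B2->F, B3->T, B5->E, B4->T, B6->F; records B1=F, B2=F, B3=T, B4=T, B5=E, B6=F
union over all inputs: B1=T, B1=F, B2=T, B2=F, B3=T, B3=F, B4=T, B5=S, B5=E, B6=T, B6=F (11 outcomes)
every size-1 subset falls short of the 11 outcomes (best: 6/11)
every size-2 subset falls short of the 11 outcomes (best: 10/11)
inputs {1, 2, 7} (size 3) cover everything; no size-3 subset with a lexicographically smaller index list covers all 11

Answer: 1, 2, 7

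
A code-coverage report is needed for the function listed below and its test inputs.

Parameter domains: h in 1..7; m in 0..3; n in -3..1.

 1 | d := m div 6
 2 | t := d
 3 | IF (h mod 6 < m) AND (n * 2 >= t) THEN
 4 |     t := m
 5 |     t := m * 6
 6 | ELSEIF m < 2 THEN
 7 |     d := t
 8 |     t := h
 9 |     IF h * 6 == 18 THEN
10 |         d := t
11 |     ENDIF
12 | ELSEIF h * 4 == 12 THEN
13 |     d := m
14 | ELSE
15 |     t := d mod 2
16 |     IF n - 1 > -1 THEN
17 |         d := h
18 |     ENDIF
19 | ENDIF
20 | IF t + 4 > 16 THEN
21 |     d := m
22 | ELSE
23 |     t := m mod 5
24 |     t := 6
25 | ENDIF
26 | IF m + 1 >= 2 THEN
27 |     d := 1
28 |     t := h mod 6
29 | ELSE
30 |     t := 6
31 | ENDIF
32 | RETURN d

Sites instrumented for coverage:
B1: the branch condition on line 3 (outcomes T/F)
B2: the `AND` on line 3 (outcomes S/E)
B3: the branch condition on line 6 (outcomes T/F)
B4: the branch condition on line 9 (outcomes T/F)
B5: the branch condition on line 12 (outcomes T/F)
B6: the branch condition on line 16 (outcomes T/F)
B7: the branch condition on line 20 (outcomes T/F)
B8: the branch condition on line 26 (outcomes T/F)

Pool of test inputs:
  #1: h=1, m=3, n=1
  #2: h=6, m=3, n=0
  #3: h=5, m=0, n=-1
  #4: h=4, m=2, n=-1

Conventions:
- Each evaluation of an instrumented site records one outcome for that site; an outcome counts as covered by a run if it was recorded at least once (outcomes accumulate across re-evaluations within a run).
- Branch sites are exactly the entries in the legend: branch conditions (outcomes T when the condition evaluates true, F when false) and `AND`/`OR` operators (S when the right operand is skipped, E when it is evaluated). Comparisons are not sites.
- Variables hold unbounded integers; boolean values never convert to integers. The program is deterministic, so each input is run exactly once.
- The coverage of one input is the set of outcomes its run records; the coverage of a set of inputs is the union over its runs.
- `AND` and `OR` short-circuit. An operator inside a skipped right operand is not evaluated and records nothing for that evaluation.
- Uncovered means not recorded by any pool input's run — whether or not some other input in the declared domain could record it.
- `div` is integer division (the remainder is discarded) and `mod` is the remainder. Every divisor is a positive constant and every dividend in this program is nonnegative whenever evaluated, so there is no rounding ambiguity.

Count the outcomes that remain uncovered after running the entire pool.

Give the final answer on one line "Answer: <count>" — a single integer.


test 1 (h=1, m=3, n=1) fires B2->E, B1->T, B7->T, B8->T; hits B1=T, B2=E, B7=T, B8=T
test 2 (h=6, m=3, n=0) fires B2->E, B1->T, B7->T, B8->T; hits B1=T, B2=E, B7=T, B8=T
test 3 (h=5, m=0, n=-1) fires B2->S, B1->F, B3->T, B4->F, B7->F, B8->F; hits B1=F, B2=S, B3=T, B4=F, B7=F, B8=F
test 4 (h=4, m=2, n=-1) fires B2->S, B1->F, B3->F, B5->F, B6->F, B7->F, B8->T; hits B1=F, B2=S, B3=F, B5=F, B6=F, B7=F, B8=T
union over the pool: B1=T, B1=F, B2=S, B2=E, B3=T, B3=F, B4=F, B5=F, B6=F, B7=T, B7=F, B8=T, B8=F
uncovered (3 of 16): B4=T, B5=T, B6=T
Answer: 3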